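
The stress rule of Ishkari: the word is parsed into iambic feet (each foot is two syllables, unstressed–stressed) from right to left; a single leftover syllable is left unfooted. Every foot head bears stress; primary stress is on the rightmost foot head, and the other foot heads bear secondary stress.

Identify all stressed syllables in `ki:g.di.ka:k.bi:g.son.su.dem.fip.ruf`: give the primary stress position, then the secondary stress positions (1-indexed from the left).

Parse right to left into iambic (σˈσ) feet: ki:g (di.ˈka:k) (bi:g.ˈson) (su.ˈdem) (fip.ˈruf). Syllable 1 is left unfooted.
Foot heads (stressed positions): 3, 5, 7, 9.
End Rule Rightmost: primary stress on the rightmost head = syllable 9.
Secondary stress on 3, 5, 7: ki:g.di.ˌka:k.bi:g.ˌson.su.ˌdem.fip.ˈruf.

primary 9, secondary 3, 5, 7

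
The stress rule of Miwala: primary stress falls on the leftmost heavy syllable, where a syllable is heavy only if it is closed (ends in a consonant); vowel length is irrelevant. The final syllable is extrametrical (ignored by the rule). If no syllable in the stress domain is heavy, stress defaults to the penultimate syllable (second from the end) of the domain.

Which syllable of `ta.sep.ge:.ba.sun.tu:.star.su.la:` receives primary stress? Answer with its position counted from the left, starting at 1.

The final syllable (9, la:) is extrametrical; the stress domain is syllables 1–8.
Weights: 1 ta L, 2 sep H, 3 ge: L, 4 ba L, 5 sun H, 6 tu: L, 7 star H, 8 su L.
Heavy syllables in the domain: 2, 5, 7. The leftmost is syllable 2 (sep).
Primary stress: syllable 2 → ta.ˈsep.ge:.ba.sun.tu:.star.su.la:.

2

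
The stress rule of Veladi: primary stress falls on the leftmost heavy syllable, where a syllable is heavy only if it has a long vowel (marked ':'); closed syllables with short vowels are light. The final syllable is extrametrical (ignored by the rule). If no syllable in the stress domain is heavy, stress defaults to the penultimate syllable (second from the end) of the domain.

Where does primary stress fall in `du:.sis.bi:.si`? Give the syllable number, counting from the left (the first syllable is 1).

The final syllable (4, si) is extrametrical; the stress domain is syllables 1–3.
Weights: 1 du: H, 2 sis L, 3 bi: H.
Heavy syllables in the domain: 1, 3. The leftmost is syllable 1 (du:).
Primary stress: syllable 1 → ˈdu:.sis.bi:.si.

1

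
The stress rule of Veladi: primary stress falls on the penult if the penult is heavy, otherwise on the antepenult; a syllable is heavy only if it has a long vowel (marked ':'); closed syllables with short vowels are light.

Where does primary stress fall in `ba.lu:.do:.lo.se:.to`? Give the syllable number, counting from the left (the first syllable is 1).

Weights: 4 lo L, 5 se: H, 6 to L.
The penult (syllable 5, se:) is heavy, so it takes stress.
Primary stress: syllable 5 → ba.lu:.do:.lo.ˈse:.to.

5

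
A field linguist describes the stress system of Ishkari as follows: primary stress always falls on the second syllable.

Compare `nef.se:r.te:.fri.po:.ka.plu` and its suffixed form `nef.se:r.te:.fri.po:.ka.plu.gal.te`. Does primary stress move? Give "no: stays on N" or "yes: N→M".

Base `nef.se:r.te:.fri.po:.ka.plu` (7 syllables):
  The word has 7 syllables; the second syllable is syllable 2 (se:r).
  → primary stress on syllable 2.
Suffixed `nef.se:r.te:.fri.po:.ka.plu.gal.te` (9 syllables):
  The word has 9 syllables; the second syllable is syllable 2 (se:r).
  → primary stress on syllable 2.

no: stays on 2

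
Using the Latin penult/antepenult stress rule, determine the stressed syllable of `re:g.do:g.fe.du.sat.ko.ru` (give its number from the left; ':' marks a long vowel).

Classical Latin: stress the penult if heavy (long vowel or closed), else the antepenult.
Weights: 5 sat H, 6 ko L, 7 ru L.
The penult (syllable 6, ko) is light, so stress falls on the antepenult (syllable 5, sat).
Stress on syllable 5: re:g.do:g.fe.du.ˈsat.ko.ru.

5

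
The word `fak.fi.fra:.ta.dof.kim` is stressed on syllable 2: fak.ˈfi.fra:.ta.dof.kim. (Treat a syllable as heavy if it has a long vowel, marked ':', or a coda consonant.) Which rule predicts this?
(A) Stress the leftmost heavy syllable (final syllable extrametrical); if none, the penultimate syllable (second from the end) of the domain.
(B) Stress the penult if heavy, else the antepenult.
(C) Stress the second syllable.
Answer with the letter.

Rule A → syllable 1 (observed: 2).
Rule B → syllable 5 (observed: 2).
Rule C → syllable 2 ✓.

C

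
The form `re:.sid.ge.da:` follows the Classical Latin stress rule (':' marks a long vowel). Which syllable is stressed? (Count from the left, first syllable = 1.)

Classical Latin: stress the penult if heavy (long vowel or closed), else the antepenult.
Weights: 2 sid H, 3 ge L, 4 da: H.
The penult (syllable 3, ge) is light, so stress falls on the antepenult (syllable 2, sid).
Stress on syllable 2: re:.ˈsid.ge.da:.

2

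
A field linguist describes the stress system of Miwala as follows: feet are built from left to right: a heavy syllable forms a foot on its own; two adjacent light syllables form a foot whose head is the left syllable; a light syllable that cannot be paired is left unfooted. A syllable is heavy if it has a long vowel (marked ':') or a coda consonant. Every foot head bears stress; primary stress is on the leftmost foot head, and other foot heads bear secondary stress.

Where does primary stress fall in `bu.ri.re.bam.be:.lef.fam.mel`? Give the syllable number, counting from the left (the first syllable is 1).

1

Weights: 1 bu L, 2 ri L, 3 re L, 4 bam H, 5 be: H, 6 lef H, 7 fam H, 8 mel H.
Parse left to right (heavy = foot alone; LL = one foot; stranded L unfooted): (ˈbu.ri) re (ˈbam) (ˈbe:) (ˈlef) (ˈfam) (ˈmel).
Foot heads: 1, 4, 5, 6, 7, 8.
Primary stress on the leftmost head = syllable 1.
Primary stress: syllable 1 → ˈbu.ri.re.bam.be:.lef.fam.mel.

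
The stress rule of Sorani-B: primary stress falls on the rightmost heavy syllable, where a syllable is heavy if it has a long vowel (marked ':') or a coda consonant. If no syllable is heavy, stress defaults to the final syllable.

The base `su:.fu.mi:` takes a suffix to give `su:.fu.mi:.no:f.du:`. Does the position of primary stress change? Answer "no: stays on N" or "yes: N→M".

Base `su:.fu.mi:` (3 syllables):
  Weights: 1 su: H, 2 fu L, 3 mi: H.
  Heavy syllables in the domain: 1, 3. The rightmost is syllable 3 (mi:).
  → primary stress on syllable 3.
Suffixed `su:.fu.mi:.no:f.du:` (5 syllables):
  Weights: 1 su: H, 2 fu L, 3 mi: H, 4 no:f H, 5 du: H.
  Heavy syllables in the domain: 1, 3, 4, 5. The rightmost is syllable 5 (du:).
  → primary stress on syllable 5.

yes: 3→5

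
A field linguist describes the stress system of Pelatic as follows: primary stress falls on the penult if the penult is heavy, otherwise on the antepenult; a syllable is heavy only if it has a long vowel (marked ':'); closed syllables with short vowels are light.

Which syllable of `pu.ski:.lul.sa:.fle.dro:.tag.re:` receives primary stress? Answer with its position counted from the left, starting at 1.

Weights: 6 dro: H, 7 tag L, 8 re: H.
The penult (syllable 7, tag) is light, so stress falls on the antepenult (syllable 6, dro:).
Primary stress: syllable 6 → pu.ski:.lul.sa:.fle.ˈdro:.tag.re:.

6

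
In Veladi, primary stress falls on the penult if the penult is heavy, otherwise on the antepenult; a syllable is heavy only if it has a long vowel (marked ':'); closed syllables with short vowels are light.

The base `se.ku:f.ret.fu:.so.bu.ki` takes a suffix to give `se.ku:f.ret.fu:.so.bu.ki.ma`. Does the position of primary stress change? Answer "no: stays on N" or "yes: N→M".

Base `se.ku:f.ret.fu:.so.bu.ki` (7 syllables):
  Weights: 5 so L, 6 bu L, 7 ki L.
  The penult (syllable 6, bu) is light, so stress falls on the antepenult (syllable 5, so).
  → primary stress on syllable 5.
Suffixed `se.ku:f.ret.fu:.so.bu.ki.ma` (8 syllables):
  Weights: 6 bu L, 7 ki L, 8 ma L.
  The penult (syllable 7, ki) is light, so stress falls on the antepenult (syllable 6, bu).
  → primary stress on syllable 6.

yes: 5→6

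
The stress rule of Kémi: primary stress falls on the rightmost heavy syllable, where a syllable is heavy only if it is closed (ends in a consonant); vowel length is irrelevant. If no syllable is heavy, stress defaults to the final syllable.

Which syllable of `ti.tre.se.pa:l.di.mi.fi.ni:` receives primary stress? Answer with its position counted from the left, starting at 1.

Weights: 1 ti L, 2 tre L, 3 se L, 4 pa:l H, 5 di L, 6 mi L, 7 fi L, 8 ni: L.
Heavy syllables in the domain: 4. The rightmost is syllable 4 (pa:l).
Primary stress: syllable 4 → ti.tre.se.ˈpa:l.di.mi.fi.ni:.

4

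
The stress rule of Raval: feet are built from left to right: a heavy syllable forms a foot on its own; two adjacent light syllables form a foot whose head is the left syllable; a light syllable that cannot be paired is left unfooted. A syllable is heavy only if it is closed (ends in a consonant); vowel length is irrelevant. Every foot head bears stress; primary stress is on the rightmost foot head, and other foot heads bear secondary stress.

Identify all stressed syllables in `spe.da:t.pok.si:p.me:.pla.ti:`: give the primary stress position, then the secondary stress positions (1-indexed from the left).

Weights: 1 spe L, 2 da:t H, 3 pok H, 4 si:p H, 5 me: L, 6 pla L, 7 ti: L.
Parse left to right (heavy = foot alone; LL = one foot; stranded L unfooted): spe (ˈda:t) (ˈpok) (ˈsi:p) (ˈme:.pla) ti:.
Foot heads: 2, 3, 4, 5.
Primary stress on the rightmost head = syllable 5.
Secondary stress on 2, 3, 4: spe.ˌda:t.ˌpok.ˌsi:p.ˈme:.pla.ti:.

primary 5, secondary 2, 3, 4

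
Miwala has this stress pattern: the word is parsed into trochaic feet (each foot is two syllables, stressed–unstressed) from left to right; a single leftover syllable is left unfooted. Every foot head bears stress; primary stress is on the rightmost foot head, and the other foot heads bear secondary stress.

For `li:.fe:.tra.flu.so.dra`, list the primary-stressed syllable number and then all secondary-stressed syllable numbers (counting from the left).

Parse left to right into trochaic (ˈσσ) feet: (ˈli:.fe:) (ˈtra.flu) (ˈso.dra).
Foot heads (stressed positions): 1, 3, 5.
End Rule Rightmost: primary stress on the rightmost head = syllable 5.
Secondary stress on 1, 3: ˌli:.fe:.ˌtra.flu.ˈso.dra.

primary 5, secondary 1, 3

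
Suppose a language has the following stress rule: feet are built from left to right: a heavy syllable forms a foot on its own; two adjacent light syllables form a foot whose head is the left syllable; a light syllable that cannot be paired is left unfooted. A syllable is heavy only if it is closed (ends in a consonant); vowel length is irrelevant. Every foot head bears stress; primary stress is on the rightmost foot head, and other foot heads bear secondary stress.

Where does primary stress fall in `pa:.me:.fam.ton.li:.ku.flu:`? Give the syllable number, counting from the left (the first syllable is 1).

5

Weights: 1 pa: L, 2 me: L, 3 fam H, 4 ton H, 5 li: L, 6 ku L, 7 flu: L.
Parse left to right (heavy = foot alone; LL = one foot; stranded L unfooted): (ˈpa:.me:) (ˈfam) (ˈton) (ˈli:.ku) flu:.
Foot heads: 1, 3, 4, 5.
Primary stress on the rightmost head = syllable 5.
Primary stress: syllable 5 → pa:.me:.fam.ton.ˈli:.ku.flu:.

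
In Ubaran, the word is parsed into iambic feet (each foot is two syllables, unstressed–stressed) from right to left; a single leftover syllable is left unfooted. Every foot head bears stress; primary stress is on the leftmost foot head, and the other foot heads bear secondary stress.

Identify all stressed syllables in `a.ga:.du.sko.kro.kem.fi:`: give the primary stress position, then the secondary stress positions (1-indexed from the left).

Parse right to left into iambic (σˈσ) feet: a (ga:.ˈdu) (sko.ˈkro) (kem.ˈfi:). Syllable 1 is left unfooted.
Foot heads (stressed positions): 3, 5, 7.
End Rule Leftmost: primary stress on the leftmost head = syllable 3.
Secondary stress on 5, 7: a.ga:.ˈdu.sko.ˌkro.kem.ˌfi:.

primary 3, secondary 5, 7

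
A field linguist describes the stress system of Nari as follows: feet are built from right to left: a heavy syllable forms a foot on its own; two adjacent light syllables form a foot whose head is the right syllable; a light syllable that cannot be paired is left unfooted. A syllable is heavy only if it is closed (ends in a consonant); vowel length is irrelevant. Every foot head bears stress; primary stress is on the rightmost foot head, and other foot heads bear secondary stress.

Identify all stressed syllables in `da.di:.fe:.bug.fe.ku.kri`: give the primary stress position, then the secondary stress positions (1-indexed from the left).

Weights: 1 da L, 2 di: L, 3 fe: L, 4 bug H, 5 fe L, 6 ku L, 7 kri L.
Parse right to left (heavy = foot alone; LL = one foot; stranded L unfooted): da (di:.ˈfe:) (ˈbug) fe (ku.ˈkri).
Foot heads: 3, 4, 7.
Primary stress on the rightmost head = syllable 7.
Secondary stress on 3, 4: da.di:.ˌfe:.ˌbug.fe.ku.ˈkri.

primary 7, secondary 3, 4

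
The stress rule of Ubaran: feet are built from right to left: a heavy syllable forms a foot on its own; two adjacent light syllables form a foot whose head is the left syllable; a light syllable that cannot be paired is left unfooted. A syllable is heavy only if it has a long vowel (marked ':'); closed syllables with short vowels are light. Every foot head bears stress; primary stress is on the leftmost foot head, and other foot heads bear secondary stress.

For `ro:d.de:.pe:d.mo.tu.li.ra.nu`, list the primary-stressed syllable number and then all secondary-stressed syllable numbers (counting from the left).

primary 1, secondary 2, 3, 5, 7

Weights: 1 ro:d H, 2 de: H, 3 pe:d H, 4 mo L, 5 tu L, 6 li L, 7 ra L, 8 nu L.
Parse right to left (heavy = foot alone; LL = one foot; stranded L unfooted): (ˈro:d) (ˈde:) (ˈpe:d) mo (ˈtu.li) (ˈra.nu).
Foot heads: 1, 2, 3, 5, 7.
Primary stress on the leftmost head = syllable 1.
Secondary stress on 2, 3, 5, 7: ˈro:d.ˌde:.ˌpe:d.mo.ˌtu.li.ˌra.nu.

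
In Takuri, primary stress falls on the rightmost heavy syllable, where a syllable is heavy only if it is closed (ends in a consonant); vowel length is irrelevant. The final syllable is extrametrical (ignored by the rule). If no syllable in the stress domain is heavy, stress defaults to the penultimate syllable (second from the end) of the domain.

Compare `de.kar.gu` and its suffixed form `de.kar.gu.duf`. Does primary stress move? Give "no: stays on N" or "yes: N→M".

no: stays on 2

Base `de.kar.gu` (3 syllables):
  The final syllable (3, gu) is extrametrical; the stress domain is syllables 1–2.
  Weights: 1 de L, 2 kar H.
  Heavy syllables in the domain: 2. The rightmost is syllable 2 (kar).
  → primary stress on syllable 2.
Suffixed `de.kar.gu.duf` (4 syllables):
  The final syllable (4, duf) is extrametrical; the stress domain is syllables 1–3.
  Weights: 1 de L, 2 kar H, 3 gu L.
  Heavy syllables in the domain: 2. The rightmost is syllable 2 (kar).
  → primary stress on syllable 2.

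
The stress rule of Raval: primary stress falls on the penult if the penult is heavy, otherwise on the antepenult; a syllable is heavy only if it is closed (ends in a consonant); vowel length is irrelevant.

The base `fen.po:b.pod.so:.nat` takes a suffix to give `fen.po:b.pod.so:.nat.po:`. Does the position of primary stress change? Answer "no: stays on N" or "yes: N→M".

Base `fen.po:b.pod.so:.nat` (5 syllables):
  Weights: 3 pod H, 4 so: L, 5 nat H.
  The penult (syllable 4, so:) is light, so stress falls on the antepenult (syllable 3, pod).
  → primary stress on syllable 3.
Suffixed `fen.po:b.pod.so:.nat.po:` (6 syllables):
  Weights: 4 so: L, 5 nat H, 6 po: L.
  The penult (syllable 5, nat) is heavy, so it takes stress.
  → primary stress on syllable 5.

yes: 3→5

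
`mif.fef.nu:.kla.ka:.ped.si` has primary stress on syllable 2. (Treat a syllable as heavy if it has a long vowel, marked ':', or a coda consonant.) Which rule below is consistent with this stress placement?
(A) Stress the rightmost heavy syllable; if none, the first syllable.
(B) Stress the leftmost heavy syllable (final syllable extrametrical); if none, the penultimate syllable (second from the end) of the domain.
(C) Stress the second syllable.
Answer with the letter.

Rule A → syllable 6 (observed: 2).
Rule B → syllable 1 (observed: 2).
Rule C → syllable 2 ✓.

C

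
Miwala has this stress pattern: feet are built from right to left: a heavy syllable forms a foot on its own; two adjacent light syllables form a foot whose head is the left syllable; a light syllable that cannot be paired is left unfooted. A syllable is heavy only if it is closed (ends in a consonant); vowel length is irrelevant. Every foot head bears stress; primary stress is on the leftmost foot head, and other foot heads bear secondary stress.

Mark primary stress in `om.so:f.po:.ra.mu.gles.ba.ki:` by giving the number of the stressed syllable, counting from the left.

Weights: 1 om H, 2 so:f H, 3 po: L, 4 ra L, 5 mu L, 6 gles H, 7 ba L, 8 ki: L.
Parse right to left (heavy = foot alone; LL = one foot; stranded L unfooted): (ˈom) (ˈso:f) po: (ˈra.mu) (ˈgles) (ˈba.ki:).
Foot heads: 1, 2, 4, 6, 7.
Primary stress on the leftmost head = syllable 1.
Primary stress: syllable 1 → ˈom.so:f.po:.ra.mu.gles.ba.ki:.

1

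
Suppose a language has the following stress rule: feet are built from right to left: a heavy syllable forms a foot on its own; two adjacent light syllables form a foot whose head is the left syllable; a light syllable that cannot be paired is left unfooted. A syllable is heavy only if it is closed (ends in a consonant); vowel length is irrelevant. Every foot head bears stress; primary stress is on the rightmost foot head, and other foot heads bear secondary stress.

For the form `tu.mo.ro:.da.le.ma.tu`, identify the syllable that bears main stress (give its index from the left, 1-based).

Weights: 1 tu L, 2 mo L, 3 ro: L, 4 da L, 5 le L, 6 ma L, 7 tu L.
Parse right to left (heavy = foot alone; LL = one foot; stranded L unfooted): tu (ˈmo.ro:) (ˈda.le) (ˈma.tu).
Foot heads: 2, 4, 6.
Primary stress on the rightmost head = syllable 6.
Primary stress: syllable 6 → tu.mo.ro:.da.le.ˈma.tu.

6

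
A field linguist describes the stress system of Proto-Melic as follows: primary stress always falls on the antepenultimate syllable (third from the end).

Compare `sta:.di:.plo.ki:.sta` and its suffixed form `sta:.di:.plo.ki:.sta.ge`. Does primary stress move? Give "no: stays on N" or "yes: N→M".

yes: 3→4

Base `sta:.di:.plo.ki:.sta` (5 syllables):
  The word has 5 syllables; the antepenultimate syllable (third from the end) is syllable 3 (plo).
  → primary stress on syllable 3.
Suffixed `sta:.di:.plo.ki:.sta.ge` (6 syllables):
  The word has 6 syllables; the antepenultimate syllable (third from the end) is syllable 4 (ki:).
  → primary stress on syllable 4.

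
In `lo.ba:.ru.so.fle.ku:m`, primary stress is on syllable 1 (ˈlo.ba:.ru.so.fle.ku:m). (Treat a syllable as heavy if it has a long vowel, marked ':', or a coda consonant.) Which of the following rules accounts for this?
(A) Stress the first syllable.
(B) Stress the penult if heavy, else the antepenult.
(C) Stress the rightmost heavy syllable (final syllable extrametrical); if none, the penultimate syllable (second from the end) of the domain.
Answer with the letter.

Rule A → syllable 1 ✓.
Rule B → syllable 4 (observed: 1).
Rule C → syllable 2 (observed: 1).

A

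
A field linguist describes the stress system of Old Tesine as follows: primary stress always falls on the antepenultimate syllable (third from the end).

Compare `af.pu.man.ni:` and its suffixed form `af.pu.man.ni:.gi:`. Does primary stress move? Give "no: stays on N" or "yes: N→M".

Base `af.pu.man.ni:` (4 syllables):
  The word has 4 syllables; the antepenultimate syllable (third from the end) is syllable 2 (pu).
  → primary stress on syllable 2.
Suffixed `af.pu.man.ni:.gi:` (5 syllables):
  The word has 5 syllables; the antepenultimate syllable (third from the end) is syllable 3 (man).
  → primary stress on syllable 3.

yes: 2→3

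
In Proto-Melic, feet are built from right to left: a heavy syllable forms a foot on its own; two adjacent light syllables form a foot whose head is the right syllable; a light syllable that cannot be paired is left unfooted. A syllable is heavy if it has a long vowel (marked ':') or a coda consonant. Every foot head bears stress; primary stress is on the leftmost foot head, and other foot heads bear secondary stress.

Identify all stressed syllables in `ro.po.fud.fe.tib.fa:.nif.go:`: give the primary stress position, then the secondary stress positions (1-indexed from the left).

primary 2, secondary 3, 5, 6, 7, 8

Weights: 1 ro L, 2 po L, 3 fud H, 4 fe L, 5 tib H, 6 fa: H, 7 nif H, 8 go: H.
Parse right to left (heavy = foot alone; LL = one foot; stranded L unfooted): (ro.ˈpo) (ˈfud) fe (ˈtib) (ˈfa:) (ˈnif) (ˈgo:).
Foot heads: 2, 3, 5, 6, 7, 8.
Primary stress on the leftmost head = syllable 2.
Secondary stress on 3, 5, 6, 7, 8: ro.ˈpo.ˌfud.fe.ˌtib.ˌfa:.ˌnif.ˌgo:.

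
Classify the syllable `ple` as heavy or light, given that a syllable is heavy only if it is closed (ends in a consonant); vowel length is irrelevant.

`ple`: short vowel, open (no coda). Open (no coda) → light.

light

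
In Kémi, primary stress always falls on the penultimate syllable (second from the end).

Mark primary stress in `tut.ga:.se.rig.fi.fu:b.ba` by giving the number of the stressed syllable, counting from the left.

6

The word has 7 syllables; the penultimate syllable (second from the end) is syllable 6 (fu:b).
Primary stress: syllable 6 → tut.ga:.se.rig.fi.ˈfu:b.ba.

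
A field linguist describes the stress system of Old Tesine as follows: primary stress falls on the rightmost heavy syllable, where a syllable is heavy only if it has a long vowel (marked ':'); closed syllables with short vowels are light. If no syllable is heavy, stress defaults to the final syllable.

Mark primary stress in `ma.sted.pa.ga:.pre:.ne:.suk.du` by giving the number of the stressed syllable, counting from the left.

6

Weights: 1 ma L, 2 sted L, 3 pa L, 4 ga: H, 5 pre: H, 6 ne: H, 7 suk L, 8 du L.
Heavy syllables in the domain: 4, 5, 6. The rightmost is syllable 6 (ne:).
Primary stress: syllable 6 → ma.sted.pa.ga:.pre:.ˈne:.suk.du.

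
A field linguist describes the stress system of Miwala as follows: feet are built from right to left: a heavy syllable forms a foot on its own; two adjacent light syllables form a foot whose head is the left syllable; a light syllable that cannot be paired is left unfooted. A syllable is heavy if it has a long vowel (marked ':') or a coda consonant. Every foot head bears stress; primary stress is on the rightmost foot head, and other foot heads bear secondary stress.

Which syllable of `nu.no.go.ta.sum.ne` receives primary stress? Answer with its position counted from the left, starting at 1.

Weights: 1 nu L, 2 no L, 3 go L, 4 ta L, 5 sum H, 6 ne L.
Parse right to left (heavy = foot alone; LL = one foot; stranded L unfooted): (ˈnu.no) (ˈgo.ta) (ˈsum) ne.
Foot heads: 1, 3, 5.
Primary stress on the rightmost head = syllable 5.
Primary stress: syllable 5 → nu.no.go.ta.ˈsum.ne.

5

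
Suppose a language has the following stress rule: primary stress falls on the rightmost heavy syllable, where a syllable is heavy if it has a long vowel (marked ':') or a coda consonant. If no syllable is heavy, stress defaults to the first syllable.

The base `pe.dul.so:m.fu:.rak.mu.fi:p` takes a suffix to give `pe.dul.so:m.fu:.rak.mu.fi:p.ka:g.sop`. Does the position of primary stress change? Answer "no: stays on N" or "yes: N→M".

Base `pe.dul.so:m.fu:.rak.mu.fi:p` (7 syllables):
  Weights: 1 pe L, 2 dul H, 3 so:m H, 4 fu: H, 5 rak H, 6 mu L, 7 fi:p H.
  Heavy syllables in the domain: 2, 3, 4, 5, 7. The rightmost is syllable 7 (fi:p).
  → primary stress on syllable 7.
Suffixed `pe.dul.so:m.fu:.rak.mu.fi:p.ka:g.sop` (9 syllables):
  Weights: 1 pe L, 2 dul H, 3 so:m H, 4 fu: H, 5 rak H, 6 mu L, 7 fi:p H, 8 ka:g H, 9 sop H.
  Heavy syllables in the domain: 2, 3, 4, 5, 7, 8, 9. The rightmost is syllable 9 (sop).
  → primary stress on syllable 9.

yes: 7→9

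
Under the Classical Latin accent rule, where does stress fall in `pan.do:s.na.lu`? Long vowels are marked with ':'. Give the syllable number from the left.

Classical Latin: stress the penult if heavy (long vowel or closed), else the antepenult.
Weights: 2 do:s H, 3 na L, 4 lu L.
The penult (syllable 3, na) is light, so stress falls on the antepenult (syllable 2, do:s).
Stress on syllable 2: pan.ˈdo:s.na.lu.

2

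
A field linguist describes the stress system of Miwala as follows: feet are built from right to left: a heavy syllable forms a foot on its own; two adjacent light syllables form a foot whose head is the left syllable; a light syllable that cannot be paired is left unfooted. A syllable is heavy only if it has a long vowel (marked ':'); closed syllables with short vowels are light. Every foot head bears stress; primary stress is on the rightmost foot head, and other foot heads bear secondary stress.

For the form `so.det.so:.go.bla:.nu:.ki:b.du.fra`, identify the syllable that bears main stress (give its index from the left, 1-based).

8

Weights: 1 so L, 2 det L, 3 so: H, 4 go L, 5 bla: H, 6 nu: H, 7 ki:b H, 8 du L, 9 fra L.
Parse right to left (heavy = foot alone; LL = one foot; stranded L unfooted): (ˈso.det) (ˈso:) go (ˈbla:) (ˈnu:) (ˈki:b) (ˈdu.fra).
Foot heads: 1, 3, 5, 6, 7, 8.
Primary stress on the rightmost head = syllable 8.
Primary stress: syllable 8 → so.det.so:.go.bla:.nu:.ki:b.ˈdu.fra.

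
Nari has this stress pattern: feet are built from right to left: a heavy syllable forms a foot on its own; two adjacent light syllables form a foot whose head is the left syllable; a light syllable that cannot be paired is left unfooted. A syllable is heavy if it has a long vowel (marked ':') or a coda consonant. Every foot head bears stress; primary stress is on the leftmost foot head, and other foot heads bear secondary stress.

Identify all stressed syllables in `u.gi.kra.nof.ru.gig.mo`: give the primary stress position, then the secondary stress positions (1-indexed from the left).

Weights: 1 u L, 2 gi L, 3 kra L, 4 nof H, 5 ru L, 6 gig H, 7 mo L.
Parse right to left (heavy = foot alone; LL = one foot; stranded L unfooted): u (ˈgi.kra) (ˈnof) ru (ˈgig) mo.
Foot heads: 2, 4, 6.
Primary stress on the leftmost head = syllable 2.
Secondary stress on 4, 6: u.ˈgi.kra.ˌnof.ru.ˌgig.mo.

primary 2, secondary 4, 6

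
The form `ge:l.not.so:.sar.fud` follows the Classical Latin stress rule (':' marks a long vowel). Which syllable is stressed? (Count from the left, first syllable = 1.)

4

Classical Latin: stress the penult if heavy (long vowel or closed), else the antepenult.
Weights: 3 so: H, 4 sar H, 5 fud H.
The penult (syllable 4, sar) is heavy, so it takes stress.
Stress on syllable 4: ge:l.not.so:.ˈsar.fud.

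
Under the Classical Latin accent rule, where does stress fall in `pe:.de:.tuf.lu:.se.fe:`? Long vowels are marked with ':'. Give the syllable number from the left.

Classical Latin: stress the penult if heavy (long vowel or closed), else the antepenult.
Weights: 4 lu: H, 5 se L, 6 fe: H.
The penult (syllable 5, se) is light, so stress falls on the antepenult (syllable 4, lu:).
Stress on syllable 4: pe:.de:.tuf.ˈlu:.se.fe:.

4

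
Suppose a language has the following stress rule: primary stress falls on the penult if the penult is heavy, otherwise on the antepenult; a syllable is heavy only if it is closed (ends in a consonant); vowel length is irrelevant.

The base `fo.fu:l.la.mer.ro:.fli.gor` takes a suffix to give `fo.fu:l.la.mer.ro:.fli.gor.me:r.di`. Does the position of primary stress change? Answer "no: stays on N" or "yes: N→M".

yes: 5→8

Base `fo.fu:l.la.mer.ro:.fli.gor` (7 syllables):
  Weights: 5 ro: L, 6 fli L, 7 gor H.
  The penult (syllable 6, fli) is light, so stress falls on the antepenult (syllable 5, ro:).
  → primary stress on syllable 5.
Suffixed `fo.fu:l.la.mer.ro:.fli.gor.me:r.di` (9 syllables):
  Weights: 7 gor H, 8 me:r H, 9 di L.
  The penult (syllable 8, me:r) is heavy, so it takes stress.
  → primary stress on syllable 8.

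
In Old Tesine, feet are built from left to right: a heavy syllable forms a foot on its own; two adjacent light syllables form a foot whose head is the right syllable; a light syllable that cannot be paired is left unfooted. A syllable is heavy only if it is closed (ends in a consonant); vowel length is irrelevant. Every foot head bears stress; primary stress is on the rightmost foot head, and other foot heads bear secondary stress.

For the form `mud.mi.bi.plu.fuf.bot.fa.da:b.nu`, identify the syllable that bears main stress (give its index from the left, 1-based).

8

Weights: 1 mud H, 2 mi L, 3 bi L, 4 plu L, 5 fuf H, 6 bot H, 7 fa L, 8 da:b H, 9 nu L.
Parse left to right (heavy = foot alone; LL = one foot; stranded L unfooted): (ˈmud) (mi.ˈbi) plu (ˈfuf) (ˈbot) fa (ˈda:b) nu.
Foot heads: 1, 3, 5, 6, 8.
Primary stress on the rightmost head = syllable 8.
Primary stress: syllable 8 → mud.mi.bi.plu.fuf.bot.fa.ˈda:b.nu.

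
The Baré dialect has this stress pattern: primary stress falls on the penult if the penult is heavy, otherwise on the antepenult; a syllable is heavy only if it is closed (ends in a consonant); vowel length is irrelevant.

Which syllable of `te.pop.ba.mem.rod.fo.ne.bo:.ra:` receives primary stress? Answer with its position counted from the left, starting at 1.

Weights: 7 ne L, 8 bo: L, 9 ra: L.
The penult (syllable 8, bo:) is light, so stress falls on the antepenult (syllable 7, ne).
Primary stress: syllable 7 → te.pop.ba.mem.rod.fo.ˈne.bo:.ra:.

7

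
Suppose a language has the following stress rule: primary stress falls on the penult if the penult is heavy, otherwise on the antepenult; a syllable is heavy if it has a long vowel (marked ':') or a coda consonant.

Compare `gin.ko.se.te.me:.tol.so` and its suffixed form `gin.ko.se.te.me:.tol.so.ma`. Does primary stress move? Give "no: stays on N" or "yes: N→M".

no: stays on 6

Base `gin.ko.se.te.me:.tol.so` (7 syllables):
  Weights: 5 me: H, 6 tol H, 7 so L.
  The penult (syllable 6, tol) is heavy, so it takes stress.
  → primary stress on syllable 6.
Suffixed `gin.ko.se.te.me:.tol.so.ma` (8 syllables):
  Weights: 6 tol H, 7 so L, 8 ma L.
  The penult (syllable 7, so) is light, so stress falls on the antepenult (syllable 6, tol).
  → primary stress on syllable 6.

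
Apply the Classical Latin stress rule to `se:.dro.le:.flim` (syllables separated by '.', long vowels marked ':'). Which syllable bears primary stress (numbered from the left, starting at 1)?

Classical Latin: stress the penult if heavy (long vowel or closed), else the antepenult.
Weights: 2 dro L, 3 le: H, 4 flim H.
The penult (syllable 3, le:) is heavy, so it takes stress.
Stress on syllable 3: se:.dro.ˈle:.flim.

3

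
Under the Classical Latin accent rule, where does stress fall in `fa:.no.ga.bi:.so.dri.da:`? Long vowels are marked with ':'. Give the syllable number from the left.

5

Classical Latin: stress the penult if heavy (long vowel or closed), else the antepenult.
Weights: 5 so L, 6 dri L, 7 da: H.
The penult (syllable 6, dri) is light, so stress falls on the antepenult (syllable 5, so).
Stress on syllable 5: fa:.no.ga.bi:.ˈso.dri.da:.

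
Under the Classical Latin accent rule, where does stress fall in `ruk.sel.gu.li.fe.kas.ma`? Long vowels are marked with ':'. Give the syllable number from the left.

6

Classical Latin: stress the penult if heavy (long vowel or closed), else the antepenult.
Weights: 5 fe L, 6 kas H, 7 ma L.
The penult (syllable 6, kas) is heavy, so it takes stress.
Stress on syllable 6: ruk.sel.gu.li.fe.ˈkas.ma.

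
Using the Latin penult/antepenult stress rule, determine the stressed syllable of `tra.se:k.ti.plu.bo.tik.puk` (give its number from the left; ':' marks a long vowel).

Classical Latin: stress the penult if heavy (long vowel or closed), else the antepenult.
Weights: 5 bo L, 6 tik H, 7 puk H.
The penult (syllable 6, tik) is heavy, so it takes stress.
Stress on syllable 6: tra.se:k.ti.plu.bo.ˈtik.puk.

6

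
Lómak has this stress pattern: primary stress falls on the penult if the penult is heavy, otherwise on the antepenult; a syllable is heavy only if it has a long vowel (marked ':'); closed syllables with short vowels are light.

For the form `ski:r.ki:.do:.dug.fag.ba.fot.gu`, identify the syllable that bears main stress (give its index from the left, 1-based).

6

Weights: 6 ba L, 7 fot L, 8 gu L.
The penult (syllable 7, fot) is light, so stress falls on the antepenult (syllable 6, ba).
Primary stress: syllable 6 → ski:r.ki:.do:.dug.fag.ˈba.fot.gu.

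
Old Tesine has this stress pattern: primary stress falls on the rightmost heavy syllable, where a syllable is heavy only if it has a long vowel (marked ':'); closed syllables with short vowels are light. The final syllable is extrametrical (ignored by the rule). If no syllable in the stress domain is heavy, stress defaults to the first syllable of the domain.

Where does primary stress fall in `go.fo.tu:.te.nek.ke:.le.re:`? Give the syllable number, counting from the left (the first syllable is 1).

The final syllable (8, re:) is extrametrical; the stress domain is syllables 1–7.
Weights: 1 go L, 2 fo L, 3 tu: H, 4 te L, 5 nek L, 6 ke: H, 7 le L.
Heavy syllables in the domain: 3, 6. The rightmost is syllable 6 (ke:).
Primary stress: syllable 6 → go.fo.tu:.te.nek.ˈke:.le.re:.

6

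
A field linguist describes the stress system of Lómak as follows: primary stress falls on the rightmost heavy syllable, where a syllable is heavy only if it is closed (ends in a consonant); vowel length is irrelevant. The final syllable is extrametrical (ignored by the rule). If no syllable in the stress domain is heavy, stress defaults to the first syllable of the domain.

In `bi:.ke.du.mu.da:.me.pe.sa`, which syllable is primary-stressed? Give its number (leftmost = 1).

1

The final syllable (8, sa) is extrametrical; the stress domain is syllables 1–7.
Weights: 1 bi: L, 2 ke L, 3 du L, 4 mu L, 5 da: L, 6 me L, 7 pe L.
No heavy syllable in the domain; default to the first syllable of the domain = syllable 1.
Primary stress: syllable 1 → ˈbi:.ke.du.mu.da:.me.pe.sa.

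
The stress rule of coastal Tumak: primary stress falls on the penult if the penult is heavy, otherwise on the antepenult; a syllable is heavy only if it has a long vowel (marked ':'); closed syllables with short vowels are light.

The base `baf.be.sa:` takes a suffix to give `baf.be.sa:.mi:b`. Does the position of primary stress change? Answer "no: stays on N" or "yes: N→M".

Base `baf.be.sa:` (3 syllables):
  Weights: 1 baf L, 2 be L, 3 sa: H.
  The penult (syllable 2, be) is light, so stress falls on the antepenult (syllable 1, baf).
  → primary stress on syllable 1.
Suffixed `baf.be.sa:.mi:b` (4 syllables):
  Weights: 2 be L, 3 sa: H, 4 mi:b H.
  The penult (syllable 3, sa:) is heavy, so it takes stress.
  → primary stress on syllable 3.

yes: 1→3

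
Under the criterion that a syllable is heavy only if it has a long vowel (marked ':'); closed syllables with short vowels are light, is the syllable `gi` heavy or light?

light

`gi`: short vowel, open (no coda). Short vowel → light.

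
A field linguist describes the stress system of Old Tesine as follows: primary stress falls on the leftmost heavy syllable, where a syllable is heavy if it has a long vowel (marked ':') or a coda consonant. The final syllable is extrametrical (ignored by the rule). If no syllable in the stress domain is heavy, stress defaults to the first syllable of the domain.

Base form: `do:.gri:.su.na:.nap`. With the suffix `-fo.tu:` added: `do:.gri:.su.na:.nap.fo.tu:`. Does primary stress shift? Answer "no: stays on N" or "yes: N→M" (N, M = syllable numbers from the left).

no: stays on 1

Base `do:.gri:.su.na:.nap` (5 syllables):
  The final syllable (5, nap) is extrametrical; the stress domain is syllables 1–4.
  Weights: 1 do: H, 2 gri: H, 3 su L, 4 na: H.
  Heavy syllables in the domain: 1, 2, 4. The leftmost is syllable 1 (do:).
  → primary stress on syllable 1.
Suffixed `do:.gri:.su.na:.nap.fo.tu:` (7 syllables):
  The final syllable (7, tu:) is extrametrical; the stress domain is syllables 1–6.
  Weights: 1 do: H, 2 gri: H, 3 su L, 4 na: H, 5 nap H, 6 fo L.
  Heavy syllables in the domain: 1, 2, 4, 5. The leftmost is syllable 1 (do:).
  → primary stress on syllable 1.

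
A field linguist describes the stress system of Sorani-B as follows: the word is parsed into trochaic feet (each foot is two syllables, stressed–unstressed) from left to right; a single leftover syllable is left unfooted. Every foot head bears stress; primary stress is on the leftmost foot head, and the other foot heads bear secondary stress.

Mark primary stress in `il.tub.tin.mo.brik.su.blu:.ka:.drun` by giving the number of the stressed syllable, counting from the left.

1

Parse left to right into trochaic (ˈσσ) feet: (ˈil.tub) (ˈtin.mo) (ˈbrik.su) (ˈblu:.ka:) drun. Syllable 9 is left unfooted.
Foot heads (stressed positions): 1, 3, 5, 7.
End Rule Leftmost: primary stress on the leftmost head = syllable 1.
Primary stress: syllable 1 → ˈil.tub.tin.mo.brik.su.blu:.ka:.drun.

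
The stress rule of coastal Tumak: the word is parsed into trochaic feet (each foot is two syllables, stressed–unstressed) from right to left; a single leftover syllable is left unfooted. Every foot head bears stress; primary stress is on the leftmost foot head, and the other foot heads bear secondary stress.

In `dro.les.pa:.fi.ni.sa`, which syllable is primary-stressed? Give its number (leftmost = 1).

Parse right to left into trochaic (ˈσσ) feet: (ˈdro.les) (ˈpa:.fi) (ˈni.sa).
Foot heads (stressed positions): 1, 3, 5.
End Rule Leftmost: primary stress on the leftmost head = syllable 1.
Primary stress: syllable 1 → ˈdro.les.pa:.fi.ni.sa.

1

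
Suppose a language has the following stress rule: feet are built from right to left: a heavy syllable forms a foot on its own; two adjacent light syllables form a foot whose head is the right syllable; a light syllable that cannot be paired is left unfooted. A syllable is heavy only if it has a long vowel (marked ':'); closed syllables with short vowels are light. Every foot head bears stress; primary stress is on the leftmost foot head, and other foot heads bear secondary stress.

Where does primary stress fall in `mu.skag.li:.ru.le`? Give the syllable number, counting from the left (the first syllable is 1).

2

Weights: 1 mu L, 2 skag L, 3 li: H, 4 ru L, 5 le L.
Parse right to left (heavy = foot alone; LL = one foot; stranded L unfooted): (mu.ˈskag) (ˈli:) (ru.ˈle).
Foot heads: 2, 3, 5.
Primary stress on the leftmost head = syllable 2.
Primary stress: syllable 2 → mu.ˈskag.li:.ru.le.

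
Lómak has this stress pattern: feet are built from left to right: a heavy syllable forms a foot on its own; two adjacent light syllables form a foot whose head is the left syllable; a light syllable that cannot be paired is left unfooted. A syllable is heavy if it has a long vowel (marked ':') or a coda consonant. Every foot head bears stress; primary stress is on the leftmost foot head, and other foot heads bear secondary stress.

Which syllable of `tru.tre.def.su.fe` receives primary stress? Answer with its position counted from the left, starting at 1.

Weights: 1 tru L, 2 tre L, 3 def H, 4 su L, 5 fe L.
Parse left to right (heavy = foot alone; LL = one foot; stranded L unfooted): (ˈtru.tre) (ˈdef) (ˈsu.fe).
Foot heads: 1, 3, 4.
Primary stress on the leftmost head = syllable 1.
Primary stress: syllable 1 → ˈtru.tre.def.su.fe.

1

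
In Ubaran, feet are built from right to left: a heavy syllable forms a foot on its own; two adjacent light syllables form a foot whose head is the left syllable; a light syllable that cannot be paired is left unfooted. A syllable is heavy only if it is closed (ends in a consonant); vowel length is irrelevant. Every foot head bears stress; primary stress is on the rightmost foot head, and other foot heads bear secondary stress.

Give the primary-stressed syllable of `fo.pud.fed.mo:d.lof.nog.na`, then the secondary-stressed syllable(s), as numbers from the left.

Weights: 1 fo L, 2 pud H, 3 fed H, 4 mo:d H, 5 lof H, 6 nog H, 7 na L.
Parse right to left (heavy = foot alone; LL = one foot; stranded L unfooted): fo (ˈpud) (ˈfed) (ˈmo:d) (ˈlof) (ˈnog) na.
Foot heads: 2, 3, 4, 5, 6.
Primary stress on the rightmost head = syllable 6.
Secondary stress on 2, 3, 4, 5: fo.ˌpud.ˌfed.ˌmo:d.ˌlof.ˈnog.na.

primary 6, secondary 2, 3, 4, 5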